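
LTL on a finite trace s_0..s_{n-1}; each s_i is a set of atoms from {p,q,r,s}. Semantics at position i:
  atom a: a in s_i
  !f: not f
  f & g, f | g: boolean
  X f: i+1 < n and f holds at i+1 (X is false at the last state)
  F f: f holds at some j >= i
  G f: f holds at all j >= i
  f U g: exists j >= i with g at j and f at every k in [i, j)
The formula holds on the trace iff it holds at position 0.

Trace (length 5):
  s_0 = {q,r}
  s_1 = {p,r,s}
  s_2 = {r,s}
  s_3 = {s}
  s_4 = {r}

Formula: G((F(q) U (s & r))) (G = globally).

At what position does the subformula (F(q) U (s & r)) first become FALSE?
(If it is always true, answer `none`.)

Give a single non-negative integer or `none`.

s_0={q,r}: (F(q) U (s & r))=True F(q)=True q=True (s & r)=False s=False r=True
s_1={p,r,s}: (F(q) U (s & r))=True F(q)=False q=False (s & r)=True s=True r=True
s_2={r,s}: (F(q) U (s & r))=True F(q)=False q=False (s & r)=True s=True r=True
s_3={s}: (F(q) U (s & r))=False F(q)=False q=False (s & r)=False s=True r=False
s_4={r}: (F(q) U (s & r))=False F(q)=False q=False (s & r)=False s=False r=True
G((F(q) U (s & r))) holds globally = False
First violation at position 3.

Answer: 3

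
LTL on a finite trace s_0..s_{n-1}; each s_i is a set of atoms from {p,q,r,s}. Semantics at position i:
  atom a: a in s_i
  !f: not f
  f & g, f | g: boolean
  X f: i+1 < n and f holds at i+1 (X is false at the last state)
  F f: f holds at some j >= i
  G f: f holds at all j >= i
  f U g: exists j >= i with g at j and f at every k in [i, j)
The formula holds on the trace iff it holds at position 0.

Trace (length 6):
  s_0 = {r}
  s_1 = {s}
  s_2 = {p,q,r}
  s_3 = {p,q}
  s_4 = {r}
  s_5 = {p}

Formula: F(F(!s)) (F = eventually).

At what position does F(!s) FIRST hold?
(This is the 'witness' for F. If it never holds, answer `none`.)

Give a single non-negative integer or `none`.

s_0={r}: F(!s)=True !s=True s=False
s_1={s}: F(!s)=True !s=False s=True
s_2={p,q,r}: F(!s)=True !s=True s=False
s_3={p,q}: F(!s)=True !s=True s=False
s_4={r}: F(!s)=True !s=True s=False
s_5={p}: F(!s)=True !s=True s=False
F(F(!s)) holds; first witness at position 0.

Answer: 0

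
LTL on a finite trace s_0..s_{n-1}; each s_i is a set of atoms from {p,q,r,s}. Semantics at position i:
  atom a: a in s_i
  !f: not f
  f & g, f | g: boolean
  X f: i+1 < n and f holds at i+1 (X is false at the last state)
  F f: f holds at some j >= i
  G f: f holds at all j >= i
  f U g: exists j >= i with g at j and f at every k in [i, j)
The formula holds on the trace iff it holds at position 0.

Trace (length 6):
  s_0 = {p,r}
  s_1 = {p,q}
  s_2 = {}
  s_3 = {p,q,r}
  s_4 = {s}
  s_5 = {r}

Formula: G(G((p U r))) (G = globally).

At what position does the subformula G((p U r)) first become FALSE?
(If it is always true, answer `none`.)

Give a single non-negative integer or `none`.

Answer: 0

Derivation:
s_0={p,r}: G((p U r))=False (p U r)=True p=True r=True
s_1={p,q}: G((p U r))=False (p U r)=False p=True r=False
s_2={}: G((p U r))=False (p U r)=False p=False r=False
s_3={p,q,r}: G((p U r))=False (p U r)=True p=True r=True
s_4={s}: G((p U r))=False (p U r)=False p=False r=False
s_5={r}: G((p U r))=True (p U r)=True p=False r=True
G(G((p U r))) holds globally = False
First violation at position 0.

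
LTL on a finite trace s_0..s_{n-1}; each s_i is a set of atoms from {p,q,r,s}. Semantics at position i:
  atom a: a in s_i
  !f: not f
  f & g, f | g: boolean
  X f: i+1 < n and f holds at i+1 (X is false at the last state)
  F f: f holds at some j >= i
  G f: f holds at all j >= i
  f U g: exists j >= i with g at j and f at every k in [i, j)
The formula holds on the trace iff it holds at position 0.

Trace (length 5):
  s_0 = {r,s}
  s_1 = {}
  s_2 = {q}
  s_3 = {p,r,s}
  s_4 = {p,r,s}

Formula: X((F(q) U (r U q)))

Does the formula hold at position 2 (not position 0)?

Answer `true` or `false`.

s_0={r,s}: X((F(q) U (r U q)))=True (F(q) U (r U q))=True F(q)=True q=False (r U q)=False r=True
s_1={}: X((F(q) U (r U q)))=True (F(q) U (r U q))=True F(q)=True q=False (r U q)=False r=False
s_2={q}: X((F(q) U (r U q)))=False (F(q) U (r U q))=True F(q)=True q=True (r U q)=True r=False
s_3={p,r,s}: X((F(q) U (r U q)))=False (F(q) U (r U q))=False F(q)=False q=False (r U q)=False r=True
s_4={p,r,s}: X((F(q) U (r U q)))=False (F(q) U (r U q))=False F(q)=False q=False (r U q)=False r=True
Evaluating at position 2: result = False

Answer: false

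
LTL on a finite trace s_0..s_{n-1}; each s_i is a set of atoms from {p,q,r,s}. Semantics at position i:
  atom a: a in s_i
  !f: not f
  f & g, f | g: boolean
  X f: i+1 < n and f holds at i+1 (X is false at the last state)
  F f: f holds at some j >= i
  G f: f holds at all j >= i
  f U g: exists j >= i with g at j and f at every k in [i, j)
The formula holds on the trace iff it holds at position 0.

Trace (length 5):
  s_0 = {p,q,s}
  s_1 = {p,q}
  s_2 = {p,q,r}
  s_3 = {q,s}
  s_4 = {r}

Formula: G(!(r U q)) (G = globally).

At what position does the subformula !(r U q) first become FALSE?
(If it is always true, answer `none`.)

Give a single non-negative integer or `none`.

s_0={p,q,s}: !(r U q)=False (r U q)=True r=False q=True
s_1={p,q}: !(r U q)=False (r U q)=True r=False q=True
s_2={p,q,r}: !(r U q)=False (r U q)=True r=True q=True
s_3={q,s}: !(r U q)=False (r U q)=True r=False q=True
s_4={r}: !(r U q)=True (r U q)=False r=True q=False
G(!(r U q)) holds globally = False
First violation at position 0.

Answer: 0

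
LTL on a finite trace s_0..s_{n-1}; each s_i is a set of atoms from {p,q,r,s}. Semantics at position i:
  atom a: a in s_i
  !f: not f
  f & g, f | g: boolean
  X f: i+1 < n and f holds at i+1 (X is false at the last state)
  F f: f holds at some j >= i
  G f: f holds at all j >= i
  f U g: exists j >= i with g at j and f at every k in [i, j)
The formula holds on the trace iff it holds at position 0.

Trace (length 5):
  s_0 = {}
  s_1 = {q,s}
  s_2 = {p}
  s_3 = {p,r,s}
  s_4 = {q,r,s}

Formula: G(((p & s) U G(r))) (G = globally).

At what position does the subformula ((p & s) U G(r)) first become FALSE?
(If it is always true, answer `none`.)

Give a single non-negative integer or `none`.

Answer: 0

Derivation:
s_0={}: ((p & s) U G(r))=False (p & s)=False p=False s=False G(r)=False r=False
s_1={q,s}: ((p & s) U G(r))=False (p & s)=False p=False s=True G(r)=False r=False
s_2={p}: ((p & s) U G(r))=False (p & s)=False p=True s=False G(r)=False r=False
s_3={p,r,s}: ((p & s) U G(r))=True (p & s)=True p=True s=True G(r)=True r=True
s_4={q,r,s}: ((p & s) U G(r))=True (p & s)=False p=False s=True G(r)=True r=True
G(((p & s) U G(r))) holds globally = False
First violation at position 0.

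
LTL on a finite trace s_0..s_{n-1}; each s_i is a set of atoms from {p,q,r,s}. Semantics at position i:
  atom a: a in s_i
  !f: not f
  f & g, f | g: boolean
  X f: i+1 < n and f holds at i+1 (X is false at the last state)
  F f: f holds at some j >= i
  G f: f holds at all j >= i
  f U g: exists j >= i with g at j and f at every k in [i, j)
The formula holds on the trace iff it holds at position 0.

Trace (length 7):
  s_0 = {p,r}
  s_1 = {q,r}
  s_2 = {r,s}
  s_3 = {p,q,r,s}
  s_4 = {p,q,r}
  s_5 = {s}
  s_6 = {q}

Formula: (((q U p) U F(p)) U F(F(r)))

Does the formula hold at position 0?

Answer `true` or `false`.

s_0={p,r}: (((q U p) U F(p)) U F(F(r)))=True ((q U p) U F(p))=True (q U p)=True q=False p=True F(p)=True F(F(r))=True F(r)=True r=True
s_1={q,r}: (((q U p) U F(p)) U F(F(r)))=True ((q U p) U F(p))=True (q U p)=False q=True p=False F(p)=True F(F(r))=True F(r)=True r=True
s_2={r,s}: (((q U p) U F(p)) U F(F(r)))=True ((q U p) U F(p))=True (q U p)=False q=False p=False F(p)=True F(F(r))=True F(r)=True r=True
s_3={p,q,r,s}: (((q U p) U F(p)) U F(F(r)))=True ((q U p) U F(p))=True (q U p)=True q=True p=True F(p)=True F(F(r))=True F(r)=True r=True
s_4={p,q,r}: (((q U p) U F(p)) U F(F(r)))=True ((q U p) U F(p))=True (q U p)=True q=True p=True F(p)=True F(F(r))=True F(r)=True r=True
s_5={s}: (((q U p) U F(p)) U F(F(r)))=False ((q U p) U F(p))=False (q U p)=False q=False p=False F(p)=False F(F(r))=False F(r)=False r=False
s_6={q}: (((q U p) U F(p)) U F(F(r)))=False ((q U p) U F(p))=False (q U p)=False q=True p=False F(p)=False F(F(r))=False F(r)=False r=False

Answer: true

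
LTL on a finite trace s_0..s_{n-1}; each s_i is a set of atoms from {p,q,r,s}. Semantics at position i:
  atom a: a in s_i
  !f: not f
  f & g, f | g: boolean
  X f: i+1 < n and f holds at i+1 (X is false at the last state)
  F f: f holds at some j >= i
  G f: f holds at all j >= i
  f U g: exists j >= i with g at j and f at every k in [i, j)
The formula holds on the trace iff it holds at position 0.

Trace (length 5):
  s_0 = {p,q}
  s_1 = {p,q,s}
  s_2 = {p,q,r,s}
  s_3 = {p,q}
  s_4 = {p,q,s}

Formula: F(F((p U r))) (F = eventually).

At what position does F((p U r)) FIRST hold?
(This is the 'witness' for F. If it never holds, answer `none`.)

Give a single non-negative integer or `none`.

Answer: 0

Derivation:
s_0={p,q}: F((p U r))=True (p U r)=True p=True r=False
s_1={p,q,s}: F((p U r))=True (p U r)=True p=True r=False
s_2={p,q,r,s}: F((p U r))=True (p U r)=True p=True r=True
s_3={p,q}: F((p U r))=False (p U r)=False p=True r=False
s_4={p,q,s}: F((p U r))=False (p U r)=False p=True r=False
F(F((p U r))) holds; first witness at position 0.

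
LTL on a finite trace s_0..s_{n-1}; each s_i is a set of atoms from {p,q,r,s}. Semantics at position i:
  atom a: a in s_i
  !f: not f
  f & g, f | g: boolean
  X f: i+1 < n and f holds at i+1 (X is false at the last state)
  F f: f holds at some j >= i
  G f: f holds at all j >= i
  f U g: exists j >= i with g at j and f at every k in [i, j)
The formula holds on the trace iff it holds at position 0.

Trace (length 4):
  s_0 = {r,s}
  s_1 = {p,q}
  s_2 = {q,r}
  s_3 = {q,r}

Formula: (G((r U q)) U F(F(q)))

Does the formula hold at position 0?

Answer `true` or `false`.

s_0={r,s}: (G((r U q)) U F(F(q)))=True G((r U q))=True (r U q)=True r=True q=False F(F(q))=True F(q)=True
s_1={p,q}: (G((r U q)) U F(F(q)))=True G((r U q))=True (r U q)=True r=False q=True F(F(q))=True F(q)=True
s_2={q,r}: (G((r U q)) U F(F(q)))=True G((r U q))=True (r U q)=True r=True q=True F(F(q))=True F(q)=True
s_3={q,r}: (G((r U q)) U F(F(q)))=True G((r U q))=True (r U q)=True r=True q=True F(F(q))=True F(q)=True

Answer: true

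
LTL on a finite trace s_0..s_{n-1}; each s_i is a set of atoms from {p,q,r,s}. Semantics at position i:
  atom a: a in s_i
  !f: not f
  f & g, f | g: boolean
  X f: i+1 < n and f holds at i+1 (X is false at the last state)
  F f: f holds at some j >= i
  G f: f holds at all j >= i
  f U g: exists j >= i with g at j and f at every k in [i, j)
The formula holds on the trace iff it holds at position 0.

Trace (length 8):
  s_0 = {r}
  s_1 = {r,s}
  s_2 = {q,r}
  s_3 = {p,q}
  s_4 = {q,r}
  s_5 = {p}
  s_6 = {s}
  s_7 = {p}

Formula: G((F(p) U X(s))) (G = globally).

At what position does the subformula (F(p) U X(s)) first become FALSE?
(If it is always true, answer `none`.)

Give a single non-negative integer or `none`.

Answer: 6

Derivation:
s_0={r}: (F(p) U X(s))=True F(p)=True p=False X(s)=True s=False
s_1={r,s}: (F(p) U X(s))=True F(p)=True p=False X(s)=False s=True
s_2={q,r}: (F(p) U X(s))=True F(p)=True p=False X(s)=False s=False
s_3={p,q}: (F(p) U X(s))=True F(p)=True p=True X(s)=False s=False
s_4={q,r}: (F(p) U X(s))=True F(p)=True p=False X(s)=False s=False
s_5={p}: (F(p) U X(s))=True F(p)=True p=True X(s)=True s=False
s_6={s}: (F(p) U X(s))=False F(p)=True p=False X(s)=False s=True
s_7={p}: (F(p) U X(s))=False F(p)=True p=True X(s)=False s=False
G((F(p) U X(s))) holds globally = False
First violation at position 6.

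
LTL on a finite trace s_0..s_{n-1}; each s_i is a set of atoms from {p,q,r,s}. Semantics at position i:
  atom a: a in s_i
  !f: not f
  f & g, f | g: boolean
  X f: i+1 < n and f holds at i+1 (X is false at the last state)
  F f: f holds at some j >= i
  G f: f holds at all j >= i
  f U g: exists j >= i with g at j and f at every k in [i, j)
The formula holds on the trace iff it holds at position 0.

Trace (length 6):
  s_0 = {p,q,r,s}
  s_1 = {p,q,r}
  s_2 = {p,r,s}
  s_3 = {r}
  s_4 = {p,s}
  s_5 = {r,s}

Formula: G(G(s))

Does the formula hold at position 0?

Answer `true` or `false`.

s_0={p,q,r,s}: G(G(s))=False G(s)=False s=True
s_1={p,q,r}: G(G(s))=False G(s)=False s=False
s_2={p,r,s}: G(G(s))=False G(s)=False s=True
s_3={r}: G(G(s))=False G(s)=False s=False
s_4={p,s}: G(G(s))=True G(s)=True s=True
s_5={r,s}: G(G(s))=True G(s)=True s=True

Answer: false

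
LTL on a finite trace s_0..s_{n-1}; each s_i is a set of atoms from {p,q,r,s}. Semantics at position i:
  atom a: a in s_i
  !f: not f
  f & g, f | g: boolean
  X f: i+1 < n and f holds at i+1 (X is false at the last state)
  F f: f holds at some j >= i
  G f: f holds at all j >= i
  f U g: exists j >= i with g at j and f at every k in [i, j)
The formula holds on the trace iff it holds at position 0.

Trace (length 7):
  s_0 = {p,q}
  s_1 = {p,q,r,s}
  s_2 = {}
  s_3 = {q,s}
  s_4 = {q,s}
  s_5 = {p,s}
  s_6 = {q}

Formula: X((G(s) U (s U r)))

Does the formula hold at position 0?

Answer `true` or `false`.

Answer: true

Derivation:
s_0={p,q}: X((G(s) U (s U r)))=True (G(s) U (s U r))=False G(s)=False s=False (s U r)=False r=False
s_1={p,q,r,s}: X((G(s) U (s U r)))=False (G(s) U (s U r))=True G(s)=False s=True (s U r)=True r=True
s_2={}: X((G(s) U (s U r)))=False (G(s) U (s U r))=False G(s)=False s=False (s U r)=False r=False
s_3={q,s}: X((G(s) U (s U r)))=False (G(s) U (s U r))=False G(s)=False s=True (s U r)=False r=False
s_4={q,s}: X((G(s) U (s U r)))=False (G(s) U (s U r))=False G(s)=False s=True (s U r)=False r=False
s_5={p,s}: X((G(s) U (s U r)))=False (G(s) U (s U r))=False G(s)=False s=True (s U r)=False r=False
s_6={q}: X((G(s) U (s U r)))=False (G(s) U (s U r))=False G(s)=False s=False (s U r)=False r=False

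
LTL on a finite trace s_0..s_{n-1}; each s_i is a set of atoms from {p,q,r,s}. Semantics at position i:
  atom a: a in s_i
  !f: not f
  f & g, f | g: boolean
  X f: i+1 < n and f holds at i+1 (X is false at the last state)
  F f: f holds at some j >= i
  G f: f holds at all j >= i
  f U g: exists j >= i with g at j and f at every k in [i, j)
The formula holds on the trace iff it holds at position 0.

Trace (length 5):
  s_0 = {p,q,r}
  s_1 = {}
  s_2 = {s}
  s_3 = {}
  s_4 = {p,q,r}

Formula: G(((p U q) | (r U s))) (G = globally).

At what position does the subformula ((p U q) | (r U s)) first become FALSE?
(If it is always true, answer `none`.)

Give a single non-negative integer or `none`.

Answer: 1

Derivation:
s_0={p,q,r}: ((p U q) | (r U s))=True (p U q)=True p=True q=True (r U s)=False r=True s=False
s_1={}: ((p U q) | (r U s))=False (p U q)=False p=False q=False (r U s)=False r=False s=False
s_2={s}: ((p U q) | (r U s))=True (p U q)=False p=False q=False (r U s)=True r=False s=True
s_3={}: ((p U q) | (r U s))=False (p U q)=False p=False q=False (r U s)=False r=False s=False
s_4={p,q,r}: ((p U q) | (r U s))=True (p U q)=True p=True q=True (r U s)=False r=True s=False
G(((p U q) | (r U s))) holds globally = False
First violation at position 1.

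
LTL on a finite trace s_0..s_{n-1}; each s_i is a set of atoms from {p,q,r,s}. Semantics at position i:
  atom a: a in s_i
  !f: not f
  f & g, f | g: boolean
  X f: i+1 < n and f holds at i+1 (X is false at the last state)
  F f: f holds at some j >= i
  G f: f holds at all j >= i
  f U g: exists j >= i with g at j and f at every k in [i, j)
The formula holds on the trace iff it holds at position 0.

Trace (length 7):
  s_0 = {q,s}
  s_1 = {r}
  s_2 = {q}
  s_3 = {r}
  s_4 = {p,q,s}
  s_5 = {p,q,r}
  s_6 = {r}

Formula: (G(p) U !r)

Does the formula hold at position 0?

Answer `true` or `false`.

Answer: true

Derivation:
s_0={q,s}: (G(p) U !r)=True G(p)=False p=False !r=True r=False
s_1={r}: (G(p) U !r)=False G(p)=False p=False !r=False r=True
s_2={q}: (G(p) U !r)=True G(p)=False p=False !r=True r=False
s_3={r}: (G(p) U !r)=False G(p)=False p=False !r=False r=True
s_4={p,q,s}: (G(p) U !r)=True G(p)=False p=True !r=True r=False
s_5={p,q,r}: (G(p) U !r)=False G(p)=False p=True !r=False r=True
s_6={r}: (G(p) U !r)=False G(p)=False p=False !r=False r=True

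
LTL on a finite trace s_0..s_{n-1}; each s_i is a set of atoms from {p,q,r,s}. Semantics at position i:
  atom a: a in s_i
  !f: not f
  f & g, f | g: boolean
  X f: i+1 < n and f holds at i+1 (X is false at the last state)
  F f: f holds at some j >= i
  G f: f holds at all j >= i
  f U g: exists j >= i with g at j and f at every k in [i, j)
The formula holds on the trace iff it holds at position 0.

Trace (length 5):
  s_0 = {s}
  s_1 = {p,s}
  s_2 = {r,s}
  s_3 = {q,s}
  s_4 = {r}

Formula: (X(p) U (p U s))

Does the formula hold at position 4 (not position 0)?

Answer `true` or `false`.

Answer: false

Derivation:
s_0={s}: (X(p) U (p U s))=True X(p)=True p=False (p U s)=True s=True
s_1={p,s}: (X(p) U (p U s))=True X(p)=False p=True (p U s)=True s=True
s_2={r,s}: (X(p) U (p U s))=True X(p)=False p=False (p U s)=True s=True
s_3={q,s}: (X(p) U (p U s))=True X(p)=False p=False (p U s)=True s=True
s_4={r}: (X(p) U (p U s))=False X(p)=False p=False (p U s)=False s=False
Evaluating at position 4: result = False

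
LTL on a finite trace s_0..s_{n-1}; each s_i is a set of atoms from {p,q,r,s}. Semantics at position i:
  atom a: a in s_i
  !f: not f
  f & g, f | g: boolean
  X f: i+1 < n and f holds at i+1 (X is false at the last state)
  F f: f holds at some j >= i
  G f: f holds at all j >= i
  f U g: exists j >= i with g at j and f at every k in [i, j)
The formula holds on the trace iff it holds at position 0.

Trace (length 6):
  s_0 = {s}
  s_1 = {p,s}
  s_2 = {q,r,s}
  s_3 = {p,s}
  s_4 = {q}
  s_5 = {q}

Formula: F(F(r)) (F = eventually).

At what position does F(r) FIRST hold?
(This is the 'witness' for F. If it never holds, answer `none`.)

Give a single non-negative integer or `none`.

Answer: 0

Derivation:
s_0={s}: F(r)=True r=False
s_1={p,s}: F(r)=True r=False
s_2={q,r,s}: F(r)=True r=True
s_3={p,s}: F(r)=False r=False
s_4={q}: F(r)=False r=False
s_5={q}: F(r)=False r=False
F(F(r)) holds; first witness at position 0.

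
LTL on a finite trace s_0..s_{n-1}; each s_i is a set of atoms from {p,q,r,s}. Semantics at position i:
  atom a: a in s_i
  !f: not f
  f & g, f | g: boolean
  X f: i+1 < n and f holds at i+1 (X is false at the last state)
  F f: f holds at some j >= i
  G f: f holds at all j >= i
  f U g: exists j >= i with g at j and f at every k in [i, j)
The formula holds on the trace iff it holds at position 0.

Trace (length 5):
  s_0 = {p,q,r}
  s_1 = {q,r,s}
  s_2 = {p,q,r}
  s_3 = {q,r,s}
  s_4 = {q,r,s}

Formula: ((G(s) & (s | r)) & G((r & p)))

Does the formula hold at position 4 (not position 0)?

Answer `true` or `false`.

s_0={p,q,r}: ((G(s) & (s | r)) & G((r & p)))=False (G(s) & (s | r))=False G(s)=False s=False (s | r)=True r=True G((r & p))=False (r & p)=True p=True
s_1={q,r,s}: ((G(s) & (s | r)) & G((r & p)))=False (G(s) & (s | r))=False G(s)=False s=True (s | r)=True r=True G((r & p))=False (r & p)=False p=False
s_2={p,q,r}: ((G(s) & (s | r)) & G((r & p)))=False (G(s) & (s | r))=False G(s)=False s=False (s | r)=True r=True G((r & p))=False (r & p)=True p=True
s_3={q,r,s}: ((G(s) & (s | r)) & G((r & p)))=False (G(s) & (s | r))=True G(s)=True s=True (s | r)=True r=True G((r & p))=False (r & p)=False p=False
s_4={q,r,s}: ((G(s) & (s | r)) & G((r & p)))=False (G(s) & (s | r))=True G(s)=True s=True (s | r)=True r=True G((r & p))=False (r & p)=False p=False
Evaluating at position 4: result = False

Answer: false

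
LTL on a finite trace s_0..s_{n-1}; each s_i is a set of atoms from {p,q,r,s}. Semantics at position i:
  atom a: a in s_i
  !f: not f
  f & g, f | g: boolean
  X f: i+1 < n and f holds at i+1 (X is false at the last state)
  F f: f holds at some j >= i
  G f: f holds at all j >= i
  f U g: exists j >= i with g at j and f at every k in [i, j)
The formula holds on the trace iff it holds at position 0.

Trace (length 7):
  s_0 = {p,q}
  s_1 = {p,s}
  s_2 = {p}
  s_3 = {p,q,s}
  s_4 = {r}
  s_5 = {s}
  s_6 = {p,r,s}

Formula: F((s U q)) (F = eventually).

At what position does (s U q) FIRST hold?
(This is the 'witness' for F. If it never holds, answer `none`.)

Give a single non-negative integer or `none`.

s_0={p,q}: (s U q)=True s=False q=True
s_1={p,s}: (s U q)=False s=True q=False
s_2={p}: (s U q)=False s=False q=False
s_3={p,q,s}: (s U q)=True s=True q=True
s_4={r}: (s U q)=False s=False q=False
s_5={s}: (s U q)=False s=True q=False
s_6={p,r,s}: (s U q)=False s=True q=False
F((s U q)) holds; first witness at position 0.

Answer: 0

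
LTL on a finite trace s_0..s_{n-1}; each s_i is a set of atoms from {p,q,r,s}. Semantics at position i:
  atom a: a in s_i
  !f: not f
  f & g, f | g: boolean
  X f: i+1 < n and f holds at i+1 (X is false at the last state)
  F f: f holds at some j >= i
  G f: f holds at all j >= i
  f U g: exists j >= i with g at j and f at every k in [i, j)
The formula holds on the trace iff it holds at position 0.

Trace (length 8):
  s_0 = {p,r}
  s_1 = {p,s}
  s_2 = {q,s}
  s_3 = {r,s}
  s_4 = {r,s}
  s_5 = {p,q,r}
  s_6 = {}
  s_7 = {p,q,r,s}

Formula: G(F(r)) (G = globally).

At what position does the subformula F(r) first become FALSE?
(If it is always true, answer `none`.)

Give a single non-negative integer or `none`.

s_0={p,r}: F(r)=True r=True
s_1={p,s}: F(r)=True r=False
s_2={q,s}: F(r)=True r=False
s_3={r,s}: F(r)=True r=True
s_4={r,s}: F(r)=True r=True
s_5={p,q,r}: F(r)=True r=True
s_6={}: F(r)=True r=False
s_7={p,q,r,s}: F(r)=True r=True
G(F(r)) holds globally = True
No violation — formula holds at every position.

Answer: none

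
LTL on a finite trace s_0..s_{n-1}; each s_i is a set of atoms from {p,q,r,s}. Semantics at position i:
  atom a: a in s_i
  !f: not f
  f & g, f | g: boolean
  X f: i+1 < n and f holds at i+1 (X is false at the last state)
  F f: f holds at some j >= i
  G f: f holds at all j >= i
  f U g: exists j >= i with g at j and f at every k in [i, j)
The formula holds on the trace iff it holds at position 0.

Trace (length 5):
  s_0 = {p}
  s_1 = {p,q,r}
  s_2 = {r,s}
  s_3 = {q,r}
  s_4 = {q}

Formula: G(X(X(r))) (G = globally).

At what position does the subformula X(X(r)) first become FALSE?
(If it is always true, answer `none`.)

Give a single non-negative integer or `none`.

Answer: 2

Derivation:
s_0={p}: X(X(r))=True X(r)=True r=False
s_1={p,q,r}: X(X(r))=True X(r)=True r=True
s_2={r,s}: X(X(r))=False X(r)=True r=True
s_3={q,r}: X(X(r))=False X(r)=False r=True
s_4={q}: X(X(r))=False X(r)=False r=False
G(X(X(r))) holds globally = False
First violation at position 2.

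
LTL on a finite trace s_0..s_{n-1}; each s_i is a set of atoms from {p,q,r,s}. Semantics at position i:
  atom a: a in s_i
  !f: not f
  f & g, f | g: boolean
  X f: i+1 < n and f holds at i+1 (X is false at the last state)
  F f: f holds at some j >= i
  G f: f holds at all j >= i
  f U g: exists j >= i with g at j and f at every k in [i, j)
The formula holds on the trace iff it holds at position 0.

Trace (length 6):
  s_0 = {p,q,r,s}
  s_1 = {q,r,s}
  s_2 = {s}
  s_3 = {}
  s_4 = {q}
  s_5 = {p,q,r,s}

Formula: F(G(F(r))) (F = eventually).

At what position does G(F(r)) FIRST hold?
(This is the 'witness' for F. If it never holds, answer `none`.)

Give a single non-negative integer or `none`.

Answer: 0

Derivation:
s_0={p,q,r,s}: G(F(r))=True F(r)=True r=True
s_1={q,r,s}: G(F(r))=True F(r)=True r=True
s_2={s}: G(F(r))=True F(r)=True r=False
s_3={}: G(F(r))=True F(r)=True r=False
s_4={q}: G(F(r))=True F(r)=True r=False
s_5={p,q,r,s}: G(F(r))=True F(r)=True r=True
F(G(F(r))) holds; first witness at position 0.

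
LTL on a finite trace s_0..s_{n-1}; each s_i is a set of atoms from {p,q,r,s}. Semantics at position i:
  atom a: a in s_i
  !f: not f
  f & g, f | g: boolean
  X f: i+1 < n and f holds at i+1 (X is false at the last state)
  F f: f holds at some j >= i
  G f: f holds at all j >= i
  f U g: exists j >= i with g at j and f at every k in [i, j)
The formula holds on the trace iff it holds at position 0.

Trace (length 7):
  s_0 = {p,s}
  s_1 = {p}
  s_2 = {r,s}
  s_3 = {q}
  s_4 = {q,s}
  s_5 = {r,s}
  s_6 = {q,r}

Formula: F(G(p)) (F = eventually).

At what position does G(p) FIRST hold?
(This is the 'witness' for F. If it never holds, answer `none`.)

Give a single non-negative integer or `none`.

Answer: none

Derivation:
s_0={p,s}: G(p)=False p=True
s_1={p}: G(p)=False p=True
s_2={r,s}: G(p)=False p=False
s_3={q}: G(p)=False p=False
s_4={q,s}: G(p)=False p=False
s_5={r,s}: G(p)=False p=False
s_6={q,r}: G(p)=False p=False
F(G(p)) does not hold (no witness exists).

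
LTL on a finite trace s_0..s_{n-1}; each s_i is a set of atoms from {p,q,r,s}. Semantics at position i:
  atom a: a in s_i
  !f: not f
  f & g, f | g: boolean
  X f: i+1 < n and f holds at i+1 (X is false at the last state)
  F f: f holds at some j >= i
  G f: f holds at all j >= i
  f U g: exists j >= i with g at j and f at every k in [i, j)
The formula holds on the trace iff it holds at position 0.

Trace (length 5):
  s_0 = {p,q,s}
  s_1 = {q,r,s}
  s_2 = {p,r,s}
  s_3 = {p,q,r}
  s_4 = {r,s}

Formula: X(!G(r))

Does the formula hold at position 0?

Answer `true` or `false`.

s_0={p,q,s}: X(!G(r))=False !G(r)=True G(r)=False r=False
s_1={q,r,s}: X(!G(r))=False !G(r)=False G(r)=True r=True
s_2={p,r,s}: X(!G(r))=False !G(r)=False G(r)=True r=True
s_3={p,q,r}: X(!G(r))=False !G(r)=False G(r)=True r=True
s_4={r,s}: X(!G(r))=False !G(r)=False G(r)=True r=True

Answer: false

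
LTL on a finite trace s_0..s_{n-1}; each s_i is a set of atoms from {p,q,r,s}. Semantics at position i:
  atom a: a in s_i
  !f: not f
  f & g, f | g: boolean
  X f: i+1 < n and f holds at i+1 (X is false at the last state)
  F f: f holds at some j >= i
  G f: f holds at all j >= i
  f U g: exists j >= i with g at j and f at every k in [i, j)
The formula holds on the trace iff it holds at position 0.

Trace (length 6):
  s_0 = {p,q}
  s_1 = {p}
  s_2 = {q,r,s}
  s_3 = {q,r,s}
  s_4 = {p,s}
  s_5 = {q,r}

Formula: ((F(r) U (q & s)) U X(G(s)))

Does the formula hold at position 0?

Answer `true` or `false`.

s_0={p,q}: ((F(r) U (q & s)) U X(G(s)))=False (F(r) U (q & s))=True F(r)=True r=False (q & s)=False q=True s=False X(G(s))=False G(s)=False
s_1={p}: ((F(r) U (q & s)) U X(G(s)))=False (F(r) U (q & s))=True F(r)=True r=False (q & s)=False q=False s=False X(G(s))=False G(s)=False
s_2={q,r,s}: ((F(r) U (q & s)) U X(G(s)))=False (F(r) U (q & s))=True F(r)=True r=True (q & s)=True q=True s=True X(G(s))=False G(s)=False
s_3={q,r,s}: ((F(r) U (q & s)) U X(G(s)))=False (F(r) U (q & s))=True F(r)=True r=True (q & s)=True q=True s=True X(G(s))=False G(s)=False
s_4={p,s}: ((F(r) U (q & s)) U X(G(s)))=False (F(r) U (q & s))=False F(r)=True r=False (q & s)=False q=False s=True X(G(s))=False G(s)=False
s_5={q,r}: ((F(r) U (q & s)) U X(G(s)))=False (F(r) U (q & s))=False F(r)=True r=True (q & s)=False q=True s=False X(G(s))=False G(s)=False

Answer: false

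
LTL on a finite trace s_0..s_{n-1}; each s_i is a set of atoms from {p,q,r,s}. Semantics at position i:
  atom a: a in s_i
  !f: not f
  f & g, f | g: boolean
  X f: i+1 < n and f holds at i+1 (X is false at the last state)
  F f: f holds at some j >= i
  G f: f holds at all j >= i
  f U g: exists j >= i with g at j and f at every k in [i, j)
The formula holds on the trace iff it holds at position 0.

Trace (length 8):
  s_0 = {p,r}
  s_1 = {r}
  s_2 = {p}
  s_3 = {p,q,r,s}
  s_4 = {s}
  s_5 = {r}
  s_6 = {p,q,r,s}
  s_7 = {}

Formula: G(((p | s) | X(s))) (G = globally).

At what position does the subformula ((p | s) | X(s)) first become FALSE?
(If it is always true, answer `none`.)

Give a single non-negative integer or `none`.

s_0={p,r}: ((p | s) | X(s))=True (p | s)=True p=True s=False X(s)=False
s_1={r}: ((p | s) | X(s))=False (p | s)=False p=False s=False X(s)=False
s_2={p}: ((p | s) | X(s))=True (p | s)=True p=True s=False X(s)=True
s_3={p,q,r,s}: ((p | s) | X(s))=True (p | s)=True p=True s=True X(s)=True
s_4={s}: ((p | s) | X(s))=True (p | s)=True p=False s=True X(s)=False
s_5={r}: ((p | s) | X(s))=True (p | s)=False p=False s=False X(s)=True
s_6={p,q,r,s}: ((p | s) | X(s))=True (p | s)=True p=True s=True X(s)=False
s_7={}: ((p | s) | X(s))=False (p | s)=False p=False s=False X(s)=False
G(((p | s) | X(s))) holds globally = False
First violation at position 1.

Answer: 1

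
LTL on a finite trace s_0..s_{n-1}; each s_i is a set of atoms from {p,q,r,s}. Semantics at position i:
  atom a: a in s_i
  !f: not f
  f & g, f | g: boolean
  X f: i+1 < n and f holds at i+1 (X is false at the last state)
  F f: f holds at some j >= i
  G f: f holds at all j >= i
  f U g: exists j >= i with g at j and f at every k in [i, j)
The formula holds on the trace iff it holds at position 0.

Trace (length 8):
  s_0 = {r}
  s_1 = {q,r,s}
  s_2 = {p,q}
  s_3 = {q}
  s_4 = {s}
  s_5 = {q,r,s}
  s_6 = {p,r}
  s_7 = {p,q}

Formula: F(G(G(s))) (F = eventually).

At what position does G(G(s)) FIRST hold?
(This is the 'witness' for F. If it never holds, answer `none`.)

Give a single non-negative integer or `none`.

s_0={r}: G(G(s))=False G(s)=False s=False
s_1={q,r,s}: G(G(s))=False G(s)=False s=True
s_2={p,q}: G(G(s))=False G(s)=False s=False
s_3={q}: G(G(s))=False G(s)=False s=False
s_4={s}: G(G(s))=False G(s)=False s=True
s_5={q,r,s}: G(G(s))=False G(s)=False s=True
s_6={p,r}: G(G(s))=False G(s)=False s=False
s_7={p,q}: G(G(s))=False G(s)=False s=False
F(G(G(s))) does not hold (no witness exists).

Answer: none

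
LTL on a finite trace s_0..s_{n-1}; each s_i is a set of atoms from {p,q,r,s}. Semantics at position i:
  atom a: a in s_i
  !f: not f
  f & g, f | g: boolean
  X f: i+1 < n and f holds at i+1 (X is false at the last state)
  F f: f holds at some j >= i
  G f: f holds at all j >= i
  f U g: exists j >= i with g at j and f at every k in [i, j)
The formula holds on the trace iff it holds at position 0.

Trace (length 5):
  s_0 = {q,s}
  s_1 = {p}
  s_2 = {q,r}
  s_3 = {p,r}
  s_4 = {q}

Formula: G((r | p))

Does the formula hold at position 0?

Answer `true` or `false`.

Answer: false

Derivation:
s_0={q,s}: G((r | p))=False (r | p)=False r=False p=False
s_1={p}: G((r | p))=False (r | p)=True r=False p=True
s_2={q,r}: G((r | p))=False (r | p)=True r=True p=False
s_3={p,r}: G((r | p))=False (r | p)=True r=True p=True
s_4={q}: G((r | p))=False (r | p)=False r=False p=False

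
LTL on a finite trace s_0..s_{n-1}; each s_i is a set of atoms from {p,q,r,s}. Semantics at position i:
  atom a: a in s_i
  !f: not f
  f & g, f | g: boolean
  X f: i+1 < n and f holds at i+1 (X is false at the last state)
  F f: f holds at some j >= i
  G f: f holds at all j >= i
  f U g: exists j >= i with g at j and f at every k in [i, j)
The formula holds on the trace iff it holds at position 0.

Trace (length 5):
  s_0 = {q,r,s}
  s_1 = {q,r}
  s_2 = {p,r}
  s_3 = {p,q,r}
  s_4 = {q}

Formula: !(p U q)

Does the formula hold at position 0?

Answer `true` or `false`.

Answer: false

Derivation:
s_0={q,r,s}: !(p U q)=False (p U q)=True p=False q=True
s_1={q,r}: !(p U q)=False (p U q)=True p=False q=True
s_2={p,r}: !(p U q)=False (p U q)=True p=True q=False
s_3={p,q,r}: !(p U q)=False (p U q)=True p=True q=True
s_4={q}: !(p U q)=False (p U q)=True p=False q=True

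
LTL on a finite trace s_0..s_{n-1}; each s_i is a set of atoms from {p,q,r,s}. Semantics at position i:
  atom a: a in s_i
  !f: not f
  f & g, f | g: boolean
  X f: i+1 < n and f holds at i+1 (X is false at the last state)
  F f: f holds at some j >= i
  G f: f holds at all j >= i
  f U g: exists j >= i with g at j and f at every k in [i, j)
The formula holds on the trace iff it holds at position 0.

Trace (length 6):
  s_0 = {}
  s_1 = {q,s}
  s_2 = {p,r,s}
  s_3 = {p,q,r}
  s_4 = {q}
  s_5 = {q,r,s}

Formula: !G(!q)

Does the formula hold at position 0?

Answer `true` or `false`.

s_0={}: !G(!q)=True G(!q)=False !q=True q=False
s_1={q,s}: !G(!q)=True G(!q)=False !q=False q=True
s_2={p,r,s}: !G(!q)=True G(!q)=False !q=True q=False
s_3={p,q,r}: !G(!q)=True G(!q)=False !q=False q=True
s_4={q}: !G(!q)=True G(!q)=False !q=False q=True
s_5={q,r,s}: !G(!q)=True G(!q)=False !q=False q=True

Answer: true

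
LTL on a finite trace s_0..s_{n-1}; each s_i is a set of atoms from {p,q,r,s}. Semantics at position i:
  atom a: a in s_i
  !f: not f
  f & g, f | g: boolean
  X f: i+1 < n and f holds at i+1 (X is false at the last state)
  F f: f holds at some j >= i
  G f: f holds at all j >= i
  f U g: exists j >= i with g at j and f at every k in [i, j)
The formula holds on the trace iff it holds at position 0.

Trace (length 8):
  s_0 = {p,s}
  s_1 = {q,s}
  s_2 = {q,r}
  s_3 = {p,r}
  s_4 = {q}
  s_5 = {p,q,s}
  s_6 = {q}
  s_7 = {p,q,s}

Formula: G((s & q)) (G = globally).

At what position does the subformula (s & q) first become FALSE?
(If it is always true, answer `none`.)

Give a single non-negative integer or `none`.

Answer: 0

Derivation:
s_0={p,s}: (s & q)=False s=True q=False
s_1={q,s}: (s & q)=True s=True q=True
s_2={q,r}: (s & q)=False s=False q=True
s_3={p,r}: (s & q)=False s=False q=False
s_4={q}: (s & q)=False s=False q=True
s_5={p,q,s}: (s & q)=True s=True q=True
s_6={q}: (s & q)=False s=False q=True
s_7={p,q,s}: (s & q)=True s=True q=True
G((s & q)) holds globally = False
First violation at position 0.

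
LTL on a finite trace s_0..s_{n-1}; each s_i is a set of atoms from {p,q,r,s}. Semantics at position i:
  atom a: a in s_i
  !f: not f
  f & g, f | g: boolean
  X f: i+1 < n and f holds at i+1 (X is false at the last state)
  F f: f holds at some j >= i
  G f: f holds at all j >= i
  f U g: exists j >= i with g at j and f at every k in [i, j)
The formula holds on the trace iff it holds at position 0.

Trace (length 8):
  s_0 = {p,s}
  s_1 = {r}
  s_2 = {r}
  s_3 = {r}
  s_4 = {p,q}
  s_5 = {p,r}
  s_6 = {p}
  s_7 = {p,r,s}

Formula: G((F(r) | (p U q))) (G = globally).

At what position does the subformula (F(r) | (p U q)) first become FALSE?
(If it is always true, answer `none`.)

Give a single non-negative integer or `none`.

s_0={p,s}: (F(r) | (p U q))=True F(r)=True r=False (p U q)=False p=True q=False
s_1={r}: (F(r) | (p U q))=True F(r)=True r=True (p U q)=False p=False q=False
s_2={r}: (F(r) | (p U q))=True F(r)=True r=True (p U q)=False p=False q=False
s_3={r}: (F(r) | (p U q))=True F(r)=True r=True (p U q)=False p=False q=False
s_4={p,q}: (F(r) | (p U q))=True F(r)=True r=False (p U q)=True p=True q=True
s_5={p,r}: (F(r) | (p U q))=True F(r)=True r=True (p U q)=False p=True q=False
s_6={p}: (F(r) | (p U q))=True F(r)=True r=False (p U q)=False p=True q=False
s_7={p,r,s}: (F(r) | (p U q))=True F(r)=True r=True (p U q)=False p=True q=False
G((F(r) | (p U q))) holds globally = True
No violation — formula holds at every position.

Answer: none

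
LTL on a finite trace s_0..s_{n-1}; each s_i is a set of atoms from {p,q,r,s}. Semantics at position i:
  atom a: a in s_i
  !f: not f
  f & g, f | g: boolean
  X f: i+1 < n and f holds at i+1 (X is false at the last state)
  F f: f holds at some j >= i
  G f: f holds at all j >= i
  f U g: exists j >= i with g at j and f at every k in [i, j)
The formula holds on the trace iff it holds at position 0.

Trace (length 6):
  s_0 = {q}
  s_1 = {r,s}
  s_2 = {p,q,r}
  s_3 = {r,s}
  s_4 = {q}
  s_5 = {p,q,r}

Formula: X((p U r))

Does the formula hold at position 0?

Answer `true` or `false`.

Answer: true

Derivation:
s_0={q}: X((p U r))=True (p U r)=False p=False r=False
s_1={r,s}: X((p U r))=True (p U r)=True p=False r=True
s_2={p,q,r}: X((p U r))=True (p U r)=True p=True r=True
s_3={r,s}: X((p U r))=False (p U r)=True p=False r=True
s_4={q}: X((p U r))=True (p U r)=False p=False r=False
s_5={p,q,r}: X((p U r))=False (p U r)=True p=True r=True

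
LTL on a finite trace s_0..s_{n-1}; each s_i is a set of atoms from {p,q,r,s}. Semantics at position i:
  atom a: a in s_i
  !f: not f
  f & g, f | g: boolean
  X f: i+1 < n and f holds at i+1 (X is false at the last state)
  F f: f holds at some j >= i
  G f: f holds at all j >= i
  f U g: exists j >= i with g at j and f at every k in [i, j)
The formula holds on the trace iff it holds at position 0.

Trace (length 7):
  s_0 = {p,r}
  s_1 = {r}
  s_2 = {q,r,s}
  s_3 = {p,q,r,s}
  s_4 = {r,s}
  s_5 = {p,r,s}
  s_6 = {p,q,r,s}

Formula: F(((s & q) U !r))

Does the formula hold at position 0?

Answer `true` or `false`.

s_0={p,r}: F(((s & q) U !r))=False ((s & q) U !r)=False (s & q)=False s=False q=False !r=False r=True
s_1={r}: F(((s & q) U !r))=False ((s & q) U !r)=False (s & q)=False s=False q=False !r=False r=True
s_2={q,r,s}: F(((s & q) U !r))=False ((s & q) U !r)=False (s & q)=True s=True q=True !r=False r=True
s_3={p,q,r,s}: F(((s & q) U !r))=False ((s & q) U !r)=False (s & q)=True s=True q=True !r=False r=True
s_4={r,s}: F(((s & q) U !r))=False ((s & q) U !r)=False (s & q)=False s=True q=False !r=False r=True
s_5={p,r,s}: F(((s & q) U !r))=False ((s & q) U !r)=False (s & q)=False s=True q=False !r=False r=True
s_6={p,q,r,s}: F(((s & q) U !r))=False ((s & q) U !r)=False (s & q)=True s=True q=True !r=False r=True

Answer: false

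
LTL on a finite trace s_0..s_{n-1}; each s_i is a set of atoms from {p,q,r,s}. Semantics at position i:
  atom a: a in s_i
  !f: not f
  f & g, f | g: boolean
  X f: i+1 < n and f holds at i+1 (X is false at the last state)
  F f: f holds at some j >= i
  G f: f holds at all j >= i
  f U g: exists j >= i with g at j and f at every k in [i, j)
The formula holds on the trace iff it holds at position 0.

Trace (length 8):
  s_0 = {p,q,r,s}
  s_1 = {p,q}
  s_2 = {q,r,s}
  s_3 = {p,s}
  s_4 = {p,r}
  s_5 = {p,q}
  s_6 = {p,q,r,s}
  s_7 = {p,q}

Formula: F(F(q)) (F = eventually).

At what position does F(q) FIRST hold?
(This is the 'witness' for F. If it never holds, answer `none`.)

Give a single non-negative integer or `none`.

Answer: 0

Derivation:
s_0={p,q,r,s}: F(q)=True q=True
s_1={p,q}: F(q)=True q=True
s_2={q,r,s}: F(q)=True q=True
s_3={p,s}: F(q)=True q=False
s_4={p,r}: F(q)=True q=False
s_5={p,q}: F(q)=True q=True
s_6={p,q,r,s}: F(q)=True q=True
s_7={p,q}: F(q)=True q=True
F(F(q)) holds; first witness at position 0.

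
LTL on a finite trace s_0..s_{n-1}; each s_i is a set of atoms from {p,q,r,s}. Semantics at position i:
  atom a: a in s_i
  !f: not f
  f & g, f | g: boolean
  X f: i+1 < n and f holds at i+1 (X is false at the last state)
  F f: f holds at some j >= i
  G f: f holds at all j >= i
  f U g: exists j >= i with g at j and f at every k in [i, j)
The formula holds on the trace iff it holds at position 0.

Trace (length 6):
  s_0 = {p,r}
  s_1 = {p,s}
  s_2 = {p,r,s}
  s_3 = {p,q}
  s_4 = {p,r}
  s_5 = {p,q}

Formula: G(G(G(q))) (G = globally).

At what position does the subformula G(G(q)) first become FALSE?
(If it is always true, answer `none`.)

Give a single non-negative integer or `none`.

Answer: 0

Derivation:
s_0={p,r}: G(G(q))=False G(q)=False q=False
s_1={p,s}: G(G(q))=False G(q)=False q=False
s_2={p,r,s}: G(G(q))=False G(q)=False q=False
s_3={p,q}: G(G(q))=False G(q)=False q=True
s_4={p,r}: G(G(q))=False G(q)=False q=False
s_5={p,q}: G(G(q))=True G(q)=True q=True
G(G(G(q))) holds globally = False
First violation at position 0.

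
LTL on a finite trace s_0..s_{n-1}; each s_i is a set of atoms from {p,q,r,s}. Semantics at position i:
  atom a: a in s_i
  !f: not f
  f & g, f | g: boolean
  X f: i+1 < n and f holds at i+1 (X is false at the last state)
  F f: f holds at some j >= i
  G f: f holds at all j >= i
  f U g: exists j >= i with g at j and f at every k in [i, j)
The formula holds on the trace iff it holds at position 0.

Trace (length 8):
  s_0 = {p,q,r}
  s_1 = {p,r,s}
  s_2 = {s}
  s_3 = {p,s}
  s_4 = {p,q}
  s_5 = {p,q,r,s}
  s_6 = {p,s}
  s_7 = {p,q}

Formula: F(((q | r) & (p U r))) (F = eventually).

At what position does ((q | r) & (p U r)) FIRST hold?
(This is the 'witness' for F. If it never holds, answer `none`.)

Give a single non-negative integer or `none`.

Answer: 0

Derivation:
s_0={p,q,r}: ((q | r) & (p U r))=True (q | r)=True q=True r=True (p U r)=True p=True
s_1={p,r,s}: ((q | r) & (p U r))=True (q | r)=True q=False r=True (p U r)=True p=True
s_2={s}: ((q | r) & (p U r))=False (q | r)=False q=False r=False (p U r)=False p=False
s_3={p,s}: ((q | r) & (p U r))=False (q | r)=False q=False r=False (p U r)=True p=True
s_4={p,q}: ((q | r) & (p U r))=True (q | r)=True q=True r=False (p U r)=True p=True
s_5={p,q,r,s}: ((q | r) & (p U r))=True (q | r)=True q=True r=True (p U r)=True p=True
s_6={p,s}: ((q | r) & (p U r))=False (q | r)=False q=False r=False (p U r)=False p=True
s_7={p,q}: ((q | r) & (p U r))=False (q | r)=True q=True r=False (p U r)=False p=True
F(((q | r) & (p U r))) holds; first witness at position 0.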